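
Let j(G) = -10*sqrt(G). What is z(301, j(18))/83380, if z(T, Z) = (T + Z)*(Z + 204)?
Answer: 15801/20845 - 1515*sqrt(2)/8338 ≈ 0.50106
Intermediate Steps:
z(T, Z) = (204 + Z)*(T + Z) (z(T, Z) = (T + Z)*(204 + Z) = (204 + Z)*(T + Z))
z(301, j(18))/83380 = ((-30*sqrt(2))**2 + 204*301 + 204*(-30*sqrt(2)) + 301*(-30*sqrt(2)))/83380 = ((-30*sqrt(2))**2 + 61404 + 204*(-30*sqrt(2)) + 301*(-30*sqrt(2)))*(1/83380) = (1800 + 61404 - 6120*sqrt(2) - 9030*sqrt(2))*(1/83380) = (63204 - 15150*sqrt(2))*(1/83380) = 15801/20845 - 1515*sqrt(2)/8338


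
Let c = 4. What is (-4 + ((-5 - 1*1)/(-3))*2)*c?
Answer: 0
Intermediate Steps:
(-4 + ((-5 - 1*1)/(-3))*2)*c = (-4 + ((-5 - 1*1)/(-3))*2)*4 = (-4 + ((-5 - 1)*(-1/3))*2)*4 = (-4 - 6*(-1/3)*2)*4 = (-4 + 2*2)*4 = (-4 + 4)*4 = 0*4 = 0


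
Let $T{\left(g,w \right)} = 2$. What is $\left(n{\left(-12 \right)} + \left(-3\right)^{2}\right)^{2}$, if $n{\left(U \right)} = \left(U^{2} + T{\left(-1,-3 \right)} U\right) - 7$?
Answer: $14884$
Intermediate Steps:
$n{\left(U \right)} = -7 + U^{2} + 2 U$ ($n{\left(U \right)} = \left(U^{2} + 2 U\right) - 7 = -7 + U^{2} + 2 U$)
$\left(n{\left(-12 \right)} + \left(-3\right)^{2}\right)^{2} = \left(\left(-7 + \left(-12\right)^{2} + 2 \left(-12\right)\right) + \left(-3\right)^{2}\right)^{2} = \left(\left(-7 + 144 - 24\right) + 9\right)^{2} = \left(113 + 9\right)^{2} = 122^{2} = 14884$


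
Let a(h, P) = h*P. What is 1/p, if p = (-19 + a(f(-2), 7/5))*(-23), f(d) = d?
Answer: 5/2507 ≈ 0.0019944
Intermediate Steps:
a(h, P) = P*h
p = 2507/5 (p = (-19 + (7/5)*(-2))*(-23) = (-19 - 14/5)*(-23) = -109/5*(-23) = 2507/5 ≈ 501.40)
1/p = 1/(2507/5) = 5/2507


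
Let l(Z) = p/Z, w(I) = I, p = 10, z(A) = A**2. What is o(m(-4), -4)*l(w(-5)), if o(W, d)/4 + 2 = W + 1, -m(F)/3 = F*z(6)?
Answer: -3448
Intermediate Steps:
m(F) = -108*F (m(F) = -3*F*6**2 = -3*F*36 = -108*F)
o(W, d) = -4 + 4*W (o(W, d) = -8 + 4*(W + 1) = -8 + 4*(1 + W) = -8 + (4 + 4*W) = -4 + 4*W)
l(Z) = 10/Z
o(m(-4), -4)*l(w(-5)) = (-4 + 4*(-108*(-4)))*(10/(-5)) = (-4 + 4*432)*(10*(-1/5)) = (-4 + 1728)*(-2) = 1724*(-2) = -3448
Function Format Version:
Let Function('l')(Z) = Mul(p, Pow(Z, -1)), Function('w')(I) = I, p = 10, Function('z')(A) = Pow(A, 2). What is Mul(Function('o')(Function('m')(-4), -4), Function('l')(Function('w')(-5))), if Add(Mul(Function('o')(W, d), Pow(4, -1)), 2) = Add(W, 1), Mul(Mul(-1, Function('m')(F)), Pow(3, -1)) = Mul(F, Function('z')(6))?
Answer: -3448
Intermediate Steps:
Function('m')(F) = Mul(-108, F) (Function('m')(F) = Mul(-3, Mul(F, Pow(6, 2))) = Mul(-3, Mul(F, 36)) = Mul(-3, Mul(36, F)) = Mul(-108, F))
Function('o')(W, d) = Add(-4, Mul(4, W)) (Function('o')(W, d) = Add(-8, Mul(4, Add(W, 1))) = Add(-8, Mul(4, Add(1, W))) = Add(-8, Add(4, Mul(4, W))) = Add(-4, Mul(4, W)))
Function('l')(Z) = Mul(10, Pow(Z, -1))
Mul(Function('o')(Function('m')(-4), -4), Function('l')(Function('w')(-5))) = Mul(Add(-4, Mul(4, Mul(-108, -4))), Mul(10, Pow(-5, -1))) = Mul(Add(-4, Mul(4, 432)), Mul(10, Rational(-1, 5))) = Mul(Add(-4, 1728), -2) = Mul(1724, -2) = -3448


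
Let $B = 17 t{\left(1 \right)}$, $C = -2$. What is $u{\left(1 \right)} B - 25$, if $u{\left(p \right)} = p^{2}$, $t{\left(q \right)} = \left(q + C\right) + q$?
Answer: $-25$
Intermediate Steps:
$t{\left(q \right)} = -2 + 2 q$ ($t{\left(q \right)} = \left(q - 2\right) + q = \left(-2 + q\right) + q = -2 + 2 q$)
$B = 0$ ($B = 17 \left(-2 + 2 \cdot 1\right) = 17 \left(-2 + 2\right) = 17 \cdot 0 = 0$)
$u{\left(1 \right)} B - 25 = 1^{2} \cdot 0 - 25 = 1 \cdot 0 - 25 = 0 - 25 = -25$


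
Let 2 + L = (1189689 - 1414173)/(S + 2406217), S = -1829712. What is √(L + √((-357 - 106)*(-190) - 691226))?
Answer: √(-794132178470 + 664716030050*I*√150814)/576505 ≈ 19.676 + 19.737*I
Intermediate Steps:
L = -1377494/576505 (L = -2 + (1189689 - 1414173)/(-1829712 + 2406217) = -2 - 224484/576505 = -1377494/576505 ≈ -2.3894)
√(L + √((-357 - 106)*(-190) - 691226)) = √(-1377494/576505 + √((-357 - 106)*(-190) - 691226)) = √(-1377494/576505 + √(-463*(-190) - 691226)) = √(-1377494/576505 + √(87970 - 691226)) = √(-1377494/576505 + √(-603256)) = √(-1377494/576505 + 2*I*√150814)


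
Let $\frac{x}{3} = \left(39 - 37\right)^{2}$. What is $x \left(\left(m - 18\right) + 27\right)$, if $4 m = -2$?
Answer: $102$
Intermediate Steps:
$m = - \frac{1}{2}$ ($m = \frac{1}{4} \left(-2\right) = - \frac{1}{2} \approx -0.5$)
$x = 12$ ($x = 3 \left(39 - 37\right)^{2} = 3 \cdot 2^{2} = 3 \cdot 4 = 12$)
$x \left(\left(m - 18\right) + 27\right) = 12 \left(\left(- \frac{1}{2} - 18\right) + 27\right) = 12 \left(- \frac{37}{2} + 27\right) = 12 \cdot \frac{17}{2} = 102$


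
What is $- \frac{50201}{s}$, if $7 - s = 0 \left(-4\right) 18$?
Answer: $- \frac{50201}{7} \approx -7171.6$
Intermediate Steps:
$s = 7$ ($s = 7 - 0 \left(-4\right) 18 = 7 - 0 \cdot 18 = 7 - 0 = 7 + 0 = 7$)
$- \frac{50201}{s} = - \frac{50201}{7}$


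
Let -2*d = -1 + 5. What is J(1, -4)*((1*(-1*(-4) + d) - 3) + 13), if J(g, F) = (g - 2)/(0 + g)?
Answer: -12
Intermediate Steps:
d = -2 (d = -(-1 + 5)/2 = -½*4 = -2)
J(g, F) = (-2 + g)/g
J(1, -4)*((1*(-1*(-4) + d) - 3) + 13) = ((-2 + 1)/1)*((1*(-1*(-4) - 2) - 3) + 13) = (1*(-1))*((1*(4 - 2) - 3) + 13) = -((1*2 - 3) + 13) = -((2 - 3) + 13) = -(-1 + 13) = -1*12 = -12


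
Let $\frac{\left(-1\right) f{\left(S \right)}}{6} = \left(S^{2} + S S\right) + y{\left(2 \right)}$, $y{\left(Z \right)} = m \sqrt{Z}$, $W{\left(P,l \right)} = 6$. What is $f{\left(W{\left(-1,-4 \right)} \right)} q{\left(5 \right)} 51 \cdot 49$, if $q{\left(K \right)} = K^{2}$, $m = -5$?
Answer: $-26989200 + 1874250 \sqrt{2} \approx -2.4339 \cdot 10^{7}$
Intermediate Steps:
$y{\left(Z \right)} = - 5 \sqrt{Z}$
$f{\left(S \right)} = - 12 S^{2} + 30 \sqrt{2}$ ($f{\left(S \right)} = - 6 \left(\left(S^{2} + S S\right) - 5 \sqrt{2}\right) = - 6 \left(\left(S^{2} + S^{2}\right) - 5 \sqrt{2}\right) = - 6 \left(2 S^{2} - 5 \sqrt{2}\right) = - 6 \left(- 5 \sqrt{2} + 2 S^{2}\right) = - 12 S^{2} + 30 \sqrt{2}$)
$f{\left(W{\left(-1,-4 \right)} \right)} q{\left(5 \right)} 51 \cdot 49 = \left(- 12 \cdot 6^{2} + 30 \sqrt{2}\right) 5^{2} \cdot 51 \cdot 49 = \left(\left(-12\right) 36 + 30 \sqrt{2}\right) 25 \cdot 51 \cdot 49 = \left(-432 + 30 \sqrt{2}\right) 25 \cdot 51 \cdot 49 = \left(-10800 + 750 \sqrt{2}\right) 51 \cdot 49 = \left(-550800 + 38250 \sqrt{2}\right) 49 = -26989200 + 1874250 \sqrt{2}$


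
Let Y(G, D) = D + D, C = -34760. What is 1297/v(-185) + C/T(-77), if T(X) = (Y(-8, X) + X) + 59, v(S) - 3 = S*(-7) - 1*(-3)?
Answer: 11361461/55943 ≈ 203.09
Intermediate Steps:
Y(G, D) = 2*D
v(S) = 6 - 7*S (v(S) = 3 + (S*(-7) - 1*(-3)) = 3 + (-7*S + 3) = 3 + (3 - 7*S) = 6 - 7*S)
T(X) = 59 + 3*X (T(X) = (2*X + X) + 59 = 3*X + 59 = 59 + 3*X)
1297/v(-185) + C/T(-77) = 1297/(6 - 7*(-185)) - 34760/(59 + 3*(-77)) = 1297/(6 + 1295) - 34760/(59 - 231) = 1297/1301 - 34760/(-172) = 1297*(1/1301) - 34760*(-1/172) = 1297/1301 + 8690/43 = 11361461/55943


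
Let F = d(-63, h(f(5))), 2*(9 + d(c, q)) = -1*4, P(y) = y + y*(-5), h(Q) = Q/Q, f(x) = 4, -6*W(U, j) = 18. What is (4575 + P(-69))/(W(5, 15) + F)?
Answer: -693/2 ≈ -346.50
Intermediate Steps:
W(U, j) = -3 (W(U, j) = -1/6*18 = -3)
h(Q) = 1
P(y) = -4*y (P(y) = y - 5*y = -4*y)
d(c, q) = -11 (d(c, q) = -9 + (-1*4)/2 = -9 + (1/2)*(-4) = -9 - 2 = -11)
F = -11
(4575 + P(-69))/(W(5, 15) + F) = (4575 - 4*(-69))/(-3 - 11) = (4575 + 276)/(-14) = 4851*(-1/14) = -693/2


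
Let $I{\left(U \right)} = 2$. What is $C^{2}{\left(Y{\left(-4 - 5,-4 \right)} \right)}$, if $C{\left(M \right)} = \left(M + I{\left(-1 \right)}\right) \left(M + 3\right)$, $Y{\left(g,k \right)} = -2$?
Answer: $0$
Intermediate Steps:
$C{\left(M \right)} = \left(2 + M\right) \left(3 + M\right)$ ($C{\left(M \right)} = \left(M + 2\right) \left(M + 3\right) = \left(2 + M\right) \left(3 + M\right)$)
$C^{2}{\left(Y{\left(-4 - 5,-4 \right)} \right)} = \left(6 + \left(-2\right)^{2} + 5 \left(-2\right)\right)^{2} = \left(6 + 4 - 10\right)^{2} = 0^{2} = 0$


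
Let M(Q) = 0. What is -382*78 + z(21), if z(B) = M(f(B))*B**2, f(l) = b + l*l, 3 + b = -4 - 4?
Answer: -29796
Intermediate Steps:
b = -11 (b = -3 + (-4 - 4) = -3 - 8 = -11)
f(l) = -11 + l**2 (f(l) = -11 + l*l = -11 + l**2)
z(B) = 0 (z(B) = 0*B**2 = 0)
-382*78 + z(21) = -382*78 + 0 = -29796 + 0 = -29796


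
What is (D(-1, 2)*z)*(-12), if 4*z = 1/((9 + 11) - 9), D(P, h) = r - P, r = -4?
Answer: 9/11 ≈ 0.81818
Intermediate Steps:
D(P, h) = -4 - P
z = 1/44 (z = 1/(4*((9 + 11) - 9)) = 1/(4*(20 - 9)) = (¼)/11 = (¼)*(1/11) = 1/44 ≈ 0.022727)
(D(-1, 2)*z)*(-12) = ((-4 - 1*(-1))*(1/44))*(-12) = ((-4 + 1)*(1/44))*(-12) = -3*1/44*(-12) = -3/44*(-12) = 9/11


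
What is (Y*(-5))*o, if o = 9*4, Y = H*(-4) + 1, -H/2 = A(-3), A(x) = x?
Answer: 4140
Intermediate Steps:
H = 6 (H = -2*(-3) = 6)
Y = -23 (Y = 6*(-4) + 1 = -24 + 1 = -23)
o = 36
(Y*(-5))*o = -23*(-5)*36 = 115*36 = 4140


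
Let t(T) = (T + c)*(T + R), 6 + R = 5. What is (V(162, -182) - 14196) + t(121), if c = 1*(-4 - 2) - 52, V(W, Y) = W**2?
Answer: 19608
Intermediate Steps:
R = -1 (R = -6 + 5 = -1)
c = -58 (c = 1*(-6) - 52 = -6 - 52 = -58)
t(T) = (-1 + T)*(-58 + T) (t(T) = (T - 58)*(T - 1) = (-58 + T)*(-1 + T) = (-1 + T)*(-58 + T))
(V(162, -182) - 14196) + t(121) = (162**2 - 14196) + (58 + 121**2 - 59*121) = (26244 - 14196) + (58 + 14641 - 7139) = 12048 + 7560 = 19608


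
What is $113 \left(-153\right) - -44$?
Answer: $-17245$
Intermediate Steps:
$113 \left(-153\right) - -44 = -17289 + 44 = -17245$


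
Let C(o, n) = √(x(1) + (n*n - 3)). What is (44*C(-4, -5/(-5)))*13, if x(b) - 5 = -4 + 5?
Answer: 1144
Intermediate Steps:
x(b) = 6 (x(b) = 5 + (-4 + 5) = 5 + 1 = 6)
C(o, n) = √(3 + n²) (C(o, n) = √(6 + (n*n - 3)) = √(6 + (n² - 3)) = √(6 + (-3 + n²)) = √(3 + n²))
(44*C(-4, -5/(-5)))*13 = (44*√(3 + (-5/(-5))²))*13 = (44*√(3 + (-5*(-⅕))²))*13 = (44*√(3 + 1²))*13 = (44*√(3 + 1))*13 = (44*√4)*13 = (44*2)*13 = 88*13 = 1144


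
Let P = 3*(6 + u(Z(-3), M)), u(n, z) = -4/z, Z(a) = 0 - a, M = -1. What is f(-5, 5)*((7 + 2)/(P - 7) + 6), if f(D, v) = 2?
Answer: 294/23 ≈ 12.783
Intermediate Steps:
Z(a) = -a
P = 30 (P = 3*(6 - 4/(-1)) = 3*(6 - 4*(-1)) = 3*(6 + 4) = 3*10 = 30)
f(-5, 5)*((7 + 2)/(P - 7) + 6) = 2*((7 + 2)/(30 - 7) + 6) = 2*(9/23 + 6) = 2*(147/23) = 294/23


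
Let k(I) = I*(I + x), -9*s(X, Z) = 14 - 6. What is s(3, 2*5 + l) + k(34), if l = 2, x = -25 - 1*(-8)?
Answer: 5194/9 ≈ 577.11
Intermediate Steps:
x = -17 (x = -25 + 8 = -17)
s(X, Z) = -8/9 (s(X, Z) = -(14 - 6)/9 = -⅑*8 = -8/9)
k(I) = I*(-17 + I) (k(I) = I*(I - 17) = I*(-17 + I))
s(3, 2*5 + l) + k(34) = -8/9 + 34*(-17 + 34) = -8/9 + 34*17 = -8/9 + 578 = 5194/9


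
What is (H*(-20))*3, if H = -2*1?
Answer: 120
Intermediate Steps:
H = -2
(H*(-20))*3 = -2*(-20)*3 = 40*3 = 120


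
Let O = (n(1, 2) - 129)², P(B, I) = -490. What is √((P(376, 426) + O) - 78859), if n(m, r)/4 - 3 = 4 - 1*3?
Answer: 2*I*√16645 ≈ 258.03*I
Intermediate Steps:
n(m, r) = 16 (n(m, r) = 12 + 4*(4 - 1*3) = 12 + 4*(4 - 3) = 12 + 4*1 = 12 + 4 = 16)
O = 12769 (O = (16 - 129)² = (-113)² = 12769)
√((P(376, 426) + O) - 78859) = √((-490 + 12769) - 78859) = √(12279 - 78859) = √(-66580) = 2*I*√16645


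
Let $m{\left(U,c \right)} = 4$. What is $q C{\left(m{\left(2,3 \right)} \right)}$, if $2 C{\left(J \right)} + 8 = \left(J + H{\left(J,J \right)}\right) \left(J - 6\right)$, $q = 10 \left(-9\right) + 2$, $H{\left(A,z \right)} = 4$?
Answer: $1056$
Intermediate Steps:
$q = -88$ ($q = -90 + 2 = -88$)
$C{\left(J \right)} = -4 + \frac{\left(-6 + J\right) \left(4 + J\right)}{2}$ ($C{\left(J \right)} = -4 + \frac{\left(J + 4\right) \left(J - 6\right)}{2} = -4 + \frac{\left(4 + J\right) \left(-6 + J\right)}{2} = -4 + \frac{\left(-6 + J\right) \left(4 + J\right)}{2}$)
$q C{\left(m{\left(2,3 \right)} \right)} = - 88 \left(-16 + \frac{4^{2}}{2} - 4\right) = - 88 \left(-16 + \frac{1}{2} \cdot 16 - 4\right) = - 88 \left(-16 + 8 - 4\right) = \left(-88\right) \left(-12\right) = 1056$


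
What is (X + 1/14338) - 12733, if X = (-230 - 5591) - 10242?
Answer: -412877047/14338 ≈ -28796.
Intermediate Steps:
X = -16063 (X = -5821 - 10242 = -16063)
(X + 1/14338) - 12733 = (-16063 + 1/14338) - 12733 = -230311293/14338 - 12733 = -412877047/14338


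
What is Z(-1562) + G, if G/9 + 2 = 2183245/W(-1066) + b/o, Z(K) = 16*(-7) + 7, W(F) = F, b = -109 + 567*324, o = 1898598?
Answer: -240725129733/12973753 ≈ -18555.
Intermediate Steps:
b = 183599 (b = -109 + 183708 = 183599)
Z(K) = -105 (Z(K) = -112 + 7 = -105)
G = -239362885668/12973753 (G = -18 + 9*(2183245/(-1066) + 183599/1898598) = -18 + 9*(2183245*(-1/1066) + 183599*(1/1898598)) = -18 + 9*(-2183245/1066 + 14123/146046) = -18 + 9*(-79709786038/38921259) = -18 - 239129358114/12973753 = -239362885668/12973753 ≈ -18450.)
Z(-1562) + G = -105 - 239362885668/12973753 = -240725129733/12973753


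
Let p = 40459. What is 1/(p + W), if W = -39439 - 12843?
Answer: -1/11823 ≈ -8.4581e-5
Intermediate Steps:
W = -52282
1/(p + W) = 1/(40459 - 52282) = 1/(-11823) = -1/11823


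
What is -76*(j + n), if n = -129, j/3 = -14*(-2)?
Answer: 3420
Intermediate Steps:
j = 84 (j = 3*(-14*(-2)) = 3*28 = 84)
-76*(j + n) = -76*(84 - 129) = -76*(-45) = -1*(-3420) = 3420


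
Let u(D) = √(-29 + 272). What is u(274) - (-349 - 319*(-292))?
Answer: -92799 + 9*√3 ≈ -92783.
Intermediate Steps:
u(D) = 9*√3 (u(D) = √243 = 9*√3)
u(274) - (-349 - 319*(-292)) = 9*√3 - (-349 - 319*(-292)) = 9*√3 - (-349 + 93148) = 9*√3 - 1*92799 = 9*√3 - 92799 = -92799 + 9*√3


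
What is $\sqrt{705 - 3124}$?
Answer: $i \sqrt{2419} \approx 49.183 i$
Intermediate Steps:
$\sqrt{705 - 3124} = \sqrt{-2419} = i \sqrt{2419}$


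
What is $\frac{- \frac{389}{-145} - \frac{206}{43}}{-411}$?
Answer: $\frac{4381}{854195} \approx 0.0051288$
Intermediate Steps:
$\frac{- \frac{389}{-145} - \frac{206}{43}}{-411} = \left(\left(-389\right) \left(- \frac{1}{145}\right) - \frac{206}{43}\right) \left(- \frac{1}{411}\right) = \left(\frac{389}{145} - \frac{206}{43}\right) \left(- \frac{1}{411}\right) = \left(- \frac{13143}{6235}\right) \left(- \frac{1}{411}\right) = \frac{4381}{854195}$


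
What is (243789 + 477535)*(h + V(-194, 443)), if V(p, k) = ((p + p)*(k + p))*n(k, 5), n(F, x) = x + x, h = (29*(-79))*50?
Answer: -779513207080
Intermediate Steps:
h = -114550 (h = -2291*50 = -114550)
n(F, x) = 2*x
V(p, k) = 20*p*(k + p) (V(p, k) = ((p + p)*(k + p))*(2*5) = ((2*p)*(k + p))*10 = (2*p*(k + p))*10 = 20*p*(k + p))
(243789 + 477535)*(h + V(-194, 443)) = (243789 + 477535)*(-114550 + 20*(-194)*(443 - 194)) = 721324*(-114550 + 20*(-194)*249) = 721324*(-114550 - 966120) = 721324*(-1080670) = -779513207080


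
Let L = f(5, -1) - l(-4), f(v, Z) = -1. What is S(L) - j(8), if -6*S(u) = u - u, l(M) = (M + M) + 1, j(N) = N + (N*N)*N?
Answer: -520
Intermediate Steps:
j(N) = N + N**3 (j(N) = N + N**2*N = N + N**3)
l(M) = 1 + 2*M (l(M) = 2*M + 1 = 1 + 2*M)
L = 6 (L = -1 - (1 + 2*(-4)) = -1 - (1 - 8) = -1 - 1*(-7) = -1 + 7 = 6)
S(u) = 0 (S(u) = -(u - u)/6 = -1/6*0 = 0)
S(L) - j(8) = 0 - (8 + 8**3) = 0 - (8 + 512) = 0 - 1*520 = 0 - 520 = -520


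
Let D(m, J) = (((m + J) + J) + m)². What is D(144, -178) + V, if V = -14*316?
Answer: 200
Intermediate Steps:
D(m, J) = (2*J + 2*m)² (D(m, J) = (((J + m) + J) + m)² = ((m + 2*J) + m)² = (2*J + 2*m)²)
V = -4424
D(144, -178) + V = 4*(-178 + 144)² - 4424 = 4*(-34)² - 4424 = 4*1156 - 4424 = 4624 - 4424 = 200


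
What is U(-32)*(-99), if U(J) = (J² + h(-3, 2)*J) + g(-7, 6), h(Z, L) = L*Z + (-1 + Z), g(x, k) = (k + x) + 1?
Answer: -133056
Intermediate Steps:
g(x, k) = 1 + k + x
h(Z, L) = -1 + Z + L*Z
U(J) = J² - 10*J (U(J) = (J² + (-1 - 3 + 2*(-3))*J) + (1 + 6 - 7) = (J² + (-1 - 3 - 6)*J) + 0 = (J² - 10*J) + 0 = J² - 10*J)
U(-32)*(-99) = -32*(-10 - 32)*(-99) = -32*(-42)*(-99) = 1344*(-99) = -133056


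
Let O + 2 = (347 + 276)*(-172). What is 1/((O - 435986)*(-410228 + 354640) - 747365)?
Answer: 1/30191541307 ≈ 3.3122e-11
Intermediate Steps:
O = -107158 (O = -2 + (347 + 276)*(-172) = -2 + 623*(-172) = -2 - 107156 = -107158)
1/((O - 435986)*(-410228 + 354640) - 747365) = 1/((-107158 - 435986)*(-410228 + 354640) - 747365) = 1/(-543144*(-55588) - 747365) = 1/(30192288672 - 747365) = 1/30191541307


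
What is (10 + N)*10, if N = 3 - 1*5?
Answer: 80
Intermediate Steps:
N = -2 (N = 3 - 5 = -2)
(10 + N)*10 = (10 - 2)*10 = 8*10 = 80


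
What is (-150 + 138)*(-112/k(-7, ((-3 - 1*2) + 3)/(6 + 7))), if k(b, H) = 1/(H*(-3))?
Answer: 8064/13 ≈ 620.31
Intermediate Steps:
k(b, H) = -1/(3*H) (k(b, H) = 1/(-3*H) = -1/(3*H))
(-150 + 138)*(-112/k(-7, ((-3 - 1*2) + 3)/(6 + 7))) = (-150 + 138)*(-112*(-3*((-3 - 1*2) + 3)/(6 + 7))) = -(-1344)/((-13/((-3 - 2) + 3)/3)) = -(-1344)/((-13/(-5 + 3)/3)) = -(-1344)/((-1/(3*((-2*1/13))))) = -(-1344)/((-1/(3*(-2/13)))) = -(-1344)/((-⅓*(-13/2))) = -(-1344)/13/6 = -(-1344)*6/13 = -12*(-672/13) = 8064/13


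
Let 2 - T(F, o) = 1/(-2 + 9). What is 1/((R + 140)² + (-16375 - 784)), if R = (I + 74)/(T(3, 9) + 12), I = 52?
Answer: 9409/47700413 ≈ 0.00019725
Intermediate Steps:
T(F, o) = 13/7 (T(F, o) = 2 - 1/(-2 + 9) = 2 - 1/7 = 2 - 1*⅐ = 2 - ⅐ = 13/7)
R = 882/97 (R = (52 + 74)/(13/7 + 12) = 126/(97/7) = 126*(7/97) = 882/97 ≈ 9.0928)
1/((R + 140)² + (-16375 - 784)) = 1/((882/97 + 140)² + (-16375 - 784)) = 1/((14462/97)² - 17159) = 1/(209149444/9409 - 17159) = 1/(47700413/9409) = 9409/47700413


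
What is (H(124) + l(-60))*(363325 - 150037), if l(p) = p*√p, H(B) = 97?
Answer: 20688936 - 25594560*I*√15 ≈ 2.0689e+7 - 9.9127e+7*I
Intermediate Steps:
l(p) = p^(3/2)
(H(124) + l(-60))*(363325 - 150037) = (97 + (-60)^(3/2))*(363325 - 150037) = (97 - 120*I*√15)*213288 = 20688936 - 25594560*I*√15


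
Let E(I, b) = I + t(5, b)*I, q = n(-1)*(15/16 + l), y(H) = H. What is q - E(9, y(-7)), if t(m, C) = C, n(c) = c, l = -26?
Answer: 1265/16 ≈ 79.063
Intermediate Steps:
q = 401/16 (q = -(15/16 - 26) = -1*(-401/16) = 401/16 ≈ 25.063)
E(I, b) = I + I*b (E(I, b) = I + b*I = I + I*b)
q - E(9, y(-7)) = 401/16 - 9*(1 - 7) = 401/16 - 9*(-6) = 401/16 - 1*(-54) = 401/16 + 54 = 1265/16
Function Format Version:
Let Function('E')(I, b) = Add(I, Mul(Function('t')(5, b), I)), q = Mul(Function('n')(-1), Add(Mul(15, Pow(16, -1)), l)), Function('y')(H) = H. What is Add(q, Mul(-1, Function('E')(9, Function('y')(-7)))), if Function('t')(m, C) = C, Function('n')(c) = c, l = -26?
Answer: Rational(1265, 16) ≈ 79.063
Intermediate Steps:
q = Rational(401, 16) (q = Mul(-1, Add(Mul(15, Pow(16, -1)), -26)) = Mul(-1, Add(Mul(15, Rational(1, 16)), -26)) = Mul(-1, Add(Rational(15, 16), -26)) = Mul(-1, Rational(-401, 16)) = Rational(401, 16) ≈ 25.063)
Function('E')(I, b) = Add(I, Mul(I, b)) (Function('E')(I, b) = Add(I, Mul(b, I)) = Add(I, Mul(I, b)))
Add(q, Mul(-1, Function('E')(9, Function('y')(-7)))) = Add(Rational(401, 16), Mul(-1, Mul(9, Add(1, -7)))) = Add(Rational(401, 16), Mul(-1, Mul(9, -6))) = Add(Rational(401, 16), Mul(-1, -54)) = Add(Rational(401, 16), 54) = Rational(1265, 16)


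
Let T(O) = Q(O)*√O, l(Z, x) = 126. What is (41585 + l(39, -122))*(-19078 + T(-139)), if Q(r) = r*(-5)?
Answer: -795762458 + 28989145*I*√139 ≈ -7.9576e+8 + 3.4178e+8*I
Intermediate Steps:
Q(r) = -5*r
T(O) = -5*O^(3/2) (T(O) = (-5*O)*√O = -5*O^(3/2))
(41585 + l(39, -122))*(-19078 + T(-139)) = (41585 + 126)*(-19078 - (-695)*I*√139) = 41711*(-19078 - (-695)*I*√139) = 41711*(-19078 + 695*I*√139) = -795762458 + 28989145*I*√139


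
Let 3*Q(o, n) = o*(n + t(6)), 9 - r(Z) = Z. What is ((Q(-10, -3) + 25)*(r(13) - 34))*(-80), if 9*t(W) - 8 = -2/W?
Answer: 7919200/81 ≈ 97768.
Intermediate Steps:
r(Z) = 9 - Z
t(W) = 8/9 - 2/(9*W) (t(W) = 8/9 + (-2/W)/9 = 8/9 - 2/(9*W))
Q(o, n) = o*(23/27 + n)/3 (Q(o, n) = (o*(n + (2/9)*(-1 + 4*6)/6))/3 = (o*(n + (2/9)*(1/6)*(-1 + 24)))/3 = (o*(n + (2/9)*(1/6)*23))/3 = (o*(n + 23/27))/3 = (o*(23/27 + n))/3 = o*(23/27 + n)/3)
((Q(-10, -3) + 25)*(r(13) - 34))*(-80) = (((1/81)*(-10)*(23 + 27*(-3)) + 25)*((9 - 1*13) - 34))*(-80) = (((1/81)*(-10)*(23 - 81) + 25)*((9 - 13) - 34))*(-80) = (((1/81)*(-10)*(-58) + 25)*(-4 - 34))*(-80) = ((580/81 + 25)*(-38))*(-80) = ((2605/81)*(-38))*(-80) = -98990/81*(-80) = 7919200/81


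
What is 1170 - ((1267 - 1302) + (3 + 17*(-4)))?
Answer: 1270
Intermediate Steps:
1170 - ((1267 - 1302) + (3 + 17*(-4))) = 1170 - (-35 + (3 - 68)) = 1170 - (-35 - 65) = 1170 - 1*(-100) = 1170 + 100 = 1270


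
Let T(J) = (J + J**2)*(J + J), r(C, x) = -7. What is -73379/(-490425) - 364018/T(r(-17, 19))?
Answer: 29761112417/48061650 ≈ 619.23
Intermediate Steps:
T(J) = 2*J*(J + J**2) (T(J) = (J + J**2)*(2*J) = 2*J*(J + J**2))
-73379/(-490425) - 364018/T(r(-17, 19)) = -73379/(-490425) - 364018*1/(98*(1 - 7)) = -73379*(-1/490425) - 364018/(2*49*(-6)) = 73379/490425 - 364018/(-588) = 73379/490425 - 364018*(-1/588) = 73379/490425 + 182009/294 = 29761112417/48061650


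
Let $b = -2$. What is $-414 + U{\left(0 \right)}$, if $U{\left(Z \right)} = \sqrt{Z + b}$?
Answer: $-414 + i \sqrt{2} \approx -414.0 + 1.4142 i$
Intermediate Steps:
$U{\left(Z \right)} = \sqrt{-2 + Z}$ ($U{\left(Z \right)} = \sqrt{Z - 2} = \sqrt{-2 + Z}$)
$-414 + U{\left(0 \right)} = -414 + \sqrt{-2 + 0} = -414 + \sqrt{-2} = -414 + i \sqrt{2}$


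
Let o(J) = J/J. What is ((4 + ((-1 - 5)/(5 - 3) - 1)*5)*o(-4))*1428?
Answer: -22848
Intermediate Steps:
o(J) = 1
((4 + ((-1 - 5)/(5 - 3) - 1)*5)*o(-4))*1428 = ((4 + ((-1 - 5)/(5 - 3) - 1)*5)*1)*1428 = ((4 + (-6/2 - 1)*5)*1)*1428 = ((4 + (-6*1/2 - 1)*5)*1)*1428 = ((4 + (-3 - 1)*5)*1)*1428 = ((4 - 4*5)*1)*1428 = ((4 - 20)*1)*1428 = -16*1*1428 = -16*1428 = -22848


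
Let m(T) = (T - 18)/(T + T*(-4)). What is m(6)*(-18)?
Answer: -12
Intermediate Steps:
m(T) = -(-18 + T)/(3*T) (m(T) = (-18 + T)/(T - 4*T) = (-18 + T)/((-3*T)) = (-18 + T)*(-1/(3*T)) = -(-18 + T)/(3*T))
m(6)*(-18) = ((1/3)*(18 - 1*6)/6)*(-18) = ((1/3)*(1/6)*(18 - 6))*(-18) = ((1/3)*(1/6)*12)*(-18) = (2/3)*(-18) = -12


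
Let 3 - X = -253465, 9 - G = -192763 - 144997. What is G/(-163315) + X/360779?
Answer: -80464835631/58920622385 ≈ -1.3656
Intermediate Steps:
G = 337769 (G = 9 - (-192763 - 144997) = 9 - 1*(-337760) = 9 + 337760 = 337769)
X = 253468 (X = 3 - 1*(-253465) = 3 + 253465 = 253468)
G/(-163315) + X/360779 = 337769/(-163315) + 253468/360779 = 337769*(-1/163315) + 253468*(1/360779) = -337769/163315 + 253468/360779 = -80464835631/58920622385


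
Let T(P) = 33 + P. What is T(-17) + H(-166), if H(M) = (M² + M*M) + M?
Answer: 54962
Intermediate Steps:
H(M) = M + 2*M² (H(M) = (M² + M²) + M = 2*M² + M = M + 2*M²)
T(-17) + H(-166) = (33 - 17) - 166*(1 + 2*(-166)) = 16 - 166*(1 - 332) = 16 - 166*(-331) = 16 + 54946 = 54962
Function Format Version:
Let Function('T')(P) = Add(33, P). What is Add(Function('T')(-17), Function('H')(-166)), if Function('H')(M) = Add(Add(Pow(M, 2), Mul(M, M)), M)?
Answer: 54962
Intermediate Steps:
Function('H')(M) = Add(M, Mul(2, Pow(M, 2))) (Function('H')(M) = Add(Add(Pow(M, 2), Pow(M, 2)), M) = Add(Mul(2, Pow(M, 2)), M) = Add(M, Mul(2, Pow(M, 2))))
Add(Function('T')(-17), Function('H')(-166)) = Add(Add(33, -17), Mul(-166, Add(1, Mul(2, -166)))) = Add(16, Mul(-166, Add(1, -332))) = Add(16, Mul(-166, -331)) = Add(16, 54946) = 54962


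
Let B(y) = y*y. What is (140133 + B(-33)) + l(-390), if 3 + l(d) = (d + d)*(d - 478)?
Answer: 818259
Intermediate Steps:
l(d) = -3 + 2*d*(-478 + d) (l(d) = -3 + (d + d)*(d - 478) = -3 + (2*d)*(-478 + d) = -3 + 2*d*(-478 + d))
B(y) = y²
(140133 + B(-33)) + l(-390) = (140133 + (-33)²) + (-3 - 956*(-390) + 2*(-390)²) = (140133 + 1089) + (-3 + 372840 + 2*152100) = 141222 + (-3 + 372840 + 304200) = 141222 + 677037 = 818259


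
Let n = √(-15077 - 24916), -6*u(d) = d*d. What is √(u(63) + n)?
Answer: √(-2646 + 4*I*√39993)/2 ≈ 3.845 + 26.005*I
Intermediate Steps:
u(d) = -d²/6 (u(d) = -d*d/6 = -d²/6)
n = I*√39993 (n = √(-39993) = I*√39993 ≈ 199.98*I)
√(u(63) + n) = √(-⅙*63² + I*√39993) = √(-⅙*3969 + I*√39993) = √(-1323/2 + I*√39993)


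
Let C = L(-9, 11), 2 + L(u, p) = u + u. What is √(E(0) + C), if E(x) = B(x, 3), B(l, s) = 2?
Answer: 3*I*√2 ≈ 4.2426*I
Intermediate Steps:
L(u, p) = -2 + 2*u (L(u, p) = -2 + (u + u) = -2 + 2*u)
C = -20 (C = -2 + 2*(-9) = -2 - 18 = -20)
E(x) = 2
√(E(0) + C) = √(2 - 20) = √(-18) = 3*I*√2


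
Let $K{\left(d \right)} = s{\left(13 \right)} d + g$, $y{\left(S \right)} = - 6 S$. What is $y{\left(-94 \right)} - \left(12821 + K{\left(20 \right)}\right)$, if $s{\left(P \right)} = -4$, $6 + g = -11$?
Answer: $-12160$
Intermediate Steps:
$g = -17$ ($g = -6 - 11 = -17$)
$K{\left(d \right)} = -17 - 4 d$ ($K{\left(d \right)} = - 4 d - 17 = -17 - 4 d$)
$y{\left(-94 \right)} - \left(12821 + K{\left(20 \right)}\right) = \left(-6\right) \left(-94\right) - \left(12804 - 80\right) = 564 - 12724 = -12160$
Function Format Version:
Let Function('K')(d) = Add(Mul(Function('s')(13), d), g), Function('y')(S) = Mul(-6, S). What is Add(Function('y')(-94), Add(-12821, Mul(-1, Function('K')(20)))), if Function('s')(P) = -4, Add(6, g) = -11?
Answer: -12160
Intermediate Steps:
g = -17 (g = Add(-6, -11) = -17)
Function('K')(d) = Add(-17, Mul(-4, d)) (Function('K')(d) = Add(Mul(-4, d), -17) = Add(-17, Mul(-4, d)))
Add(Function('y')(-94), Add(-12821, Mul(-1, Function('K')(20)))) = Add(Mul(-6, -94), Add(-12821, Mul(-1, Add(-17, Mul(-4, 20))))) = Add(564, Add(-12821, Mul(-1, Add(-17, -80)))) = Add(564, Add(-12821, Mul(-1, -97))) = Add(564, Add(-12821, 97)) = Add(564, -12724) = -12160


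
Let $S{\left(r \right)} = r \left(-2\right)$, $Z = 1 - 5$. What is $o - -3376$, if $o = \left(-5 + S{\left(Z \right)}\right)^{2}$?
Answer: $3385$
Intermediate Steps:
$Z = -4$
$S{\left(r \right)} = - 2 r$
$o = 9$ ($o = \left(-5 - -8\right)^{2} = \left(-5 + 8\right)^{2} = 3^{2} = 9$)
$o - -3376 = 9 - -3376 = 9 + 3376 = 3385$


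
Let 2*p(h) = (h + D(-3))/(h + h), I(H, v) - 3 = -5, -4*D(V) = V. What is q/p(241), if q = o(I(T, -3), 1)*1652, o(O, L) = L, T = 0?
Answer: 6370112/967 ≈ 6587.5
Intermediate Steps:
D(V) = -V/4
I(H, v) = -2 (I(H, v) = 3 - 5 = -2)
q = 1652 (q = 1*1652 = 1652)
p(h) = (3/4 + h)/(4*h) (p(h) = ((h - 1/4*(-3))/(h + h))/2 = ((h + 3/4)/((2*h)))/2 = ((3/4 + h)*(1/(2*h)))/2 = ((3/4 + h)/(2*h))/2 = (3/4 + h)/(4*h))
q/p(241) = 1652/(((1/16)*(3 + 4*241)/241)) = 1652/(((1/16)*(1/241)*(3 + 964))) = 1652/(((1/16)*(1/241)*967)) = 1652/(967/3856) = 1652*(3856/967) = 6370112/967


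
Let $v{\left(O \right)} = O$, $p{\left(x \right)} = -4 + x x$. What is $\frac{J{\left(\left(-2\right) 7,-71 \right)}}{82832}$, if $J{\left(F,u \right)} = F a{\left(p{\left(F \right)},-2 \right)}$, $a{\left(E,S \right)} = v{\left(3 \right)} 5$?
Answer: $- \frac{105}{41416} \approx -0.0025353$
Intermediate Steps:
$p{\left(x \right)} = -4 + x^{2}$
$a{\left(E,S \right)} = 15$ ($a{\left(E,S \right)} = 3 \cdot 5 = 15$)
$J{\left(F,u \right)} = 15 F$ ($J{\left(F,u \right)} = F 15 = 15 F$)
$\frac{J{\left(\left(-2\right) 7,-71 \right)}}{82832} = \frac{15 \left(\left(-2\right) 7\right)}{82832} = 15 \left(-14\right) \frac{1}{82832} = \left(-210\right) \frac{1}{82832} = - \frac{105}{41416}$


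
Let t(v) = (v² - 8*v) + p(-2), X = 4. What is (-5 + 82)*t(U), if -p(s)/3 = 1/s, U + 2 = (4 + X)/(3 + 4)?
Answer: 9801/14 ≈ 700.07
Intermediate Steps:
U = -6/7 (U = -2 + (4 + 4)/(3 + 4) = -2 + 8/7 = -6/7 ≈ -0.85714)
p(s) = -3/s
t(v) = 3/2 + v² - 8*v (t(v) = (v² - 8*v) - 3/(-2) = (v² - 8*v) - 3*(-½) = (v² - 8*v) + 3/2 = 3/2 + v² - 8*v)
(-5 + 82)*t(U) = (-5 + 82)*(3/2 + (-6/7)² - 8*(-6/7)) = 77*(3/2 + 36/49 + 48/7) = 77*(891/98) = 9801/14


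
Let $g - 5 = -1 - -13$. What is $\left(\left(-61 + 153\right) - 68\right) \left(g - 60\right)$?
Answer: $-1032$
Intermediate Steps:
$g = 17$ ($g = 5 - -12 = 5 + \left(-1 + 13\right) = 5 + 12 = 17$)
$\left(\left(-61 + 153\right) - 68\right) \left(g - 60\right) = \left(\left(-61 + 153\right) - 68\right) \left(17 - 60\right) = \left(92 - 68\right) \left(-43\right) = 24 \left(-43\right) = -1032$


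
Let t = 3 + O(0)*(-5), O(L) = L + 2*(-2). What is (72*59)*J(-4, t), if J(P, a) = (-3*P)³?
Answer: 7340544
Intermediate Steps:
O(L) = -4 + L (O(L) = L - 4 = -4 + L)
t = 23 (t = 3 + (-4 + 0)*(-5) = 3 - 4*(-5) = 3 + 20 = 23)
J(P, a) = -27*P³
(72*59)*J(-4, t) = (72*59)*(-27*(-4)³) = 4248*(-27*(-64)) = 4248*1728 = 7340544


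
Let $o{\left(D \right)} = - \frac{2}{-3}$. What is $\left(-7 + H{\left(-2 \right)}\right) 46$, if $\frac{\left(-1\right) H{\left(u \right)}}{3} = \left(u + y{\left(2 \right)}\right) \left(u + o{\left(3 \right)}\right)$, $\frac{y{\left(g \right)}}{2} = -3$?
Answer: $-1794$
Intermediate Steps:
$o{\left(D \right)} = \frac{2}{3}$ ($o{\left(D \right)} = \left(-2\right) \left(- \frac{1}{3}\right) = \frac{2}{3}$)
$y{\left(g \right)} = -6$ ($y{\left(g \right)} = 2 \left(-3\right) = -6$)
$H{\left(u \right)} = - 3 \left(-6 + u\right) \left(\frac{2}{3} + u\right)$ ($H{\left(u \right)} = - 3 \left(u - 6\right) \left(u + \frac{2}{3}\right) = - 3 \left(-6 + u\right) \left(\frac{2}{3} + u\right)$)
$\left(-7 + H{\left(-2 \right)}\right) 46 = \left(-7 + \left(12 - 3 \left(-2\right)^{2} + 16 \left(-2\right)\right)\right) 46 = \left(-7 - 32\right) 46 = \left(-39\right) 46 = -1794$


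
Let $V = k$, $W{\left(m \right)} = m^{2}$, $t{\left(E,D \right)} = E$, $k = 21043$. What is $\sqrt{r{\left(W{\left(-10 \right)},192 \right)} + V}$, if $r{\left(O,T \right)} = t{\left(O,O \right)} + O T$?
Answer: $\sqrt{40343} \approx 200.86$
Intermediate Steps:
$r{\left(O,T \right)} = O + O T$
$V = 21043$
$\sqrt{r{\left(W{\left(-10 \right)},192 \right)} + V} = \sqrt{\left(-10\right)^{2} \left(1 + 192\right) + 21043} = \sqrt{100 \cdot 193 + 21043} = \sqrt{19300 + 21043} = \sqrt{40343}$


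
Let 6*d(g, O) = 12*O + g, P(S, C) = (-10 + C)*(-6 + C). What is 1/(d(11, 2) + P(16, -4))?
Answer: 6/875 ≈ 0.0068571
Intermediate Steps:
d(g, O) = 2*O + g/6 (d(g, O) = (12*O + g)/6 = (g + 12*O)/6 = 2*O + g/6)
1/(d(11, 2) + P(16, -4)) = 1/((2*2 + (1/6)*11) + (60 + (-4)**2 - 16*(-4))) = 1/((4 + 11/6) + (60 + 16 + 64)) = 1/(35/6 + 140) = 1/(875/6) = 6/875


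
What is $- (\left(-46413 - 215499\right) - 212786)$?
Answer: $474698$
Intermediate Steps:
$- (\left(-46413 - 215499\right) - 212786) = - (-261912 - 212786) = \left(-1\right) \left(-474698\right) = 474698$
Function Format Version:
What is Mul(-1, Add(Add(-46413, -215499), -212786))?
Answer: 474698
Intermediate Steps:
Mul(-1, Add(Add(-46413, -215499), -212786)) = Mul(-1, Add(-261912, -212786)) = Mul(-1, -474698) = 474698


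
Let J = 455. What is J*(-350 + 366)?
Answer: 7280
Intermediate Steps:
J*(-350 + 366) = 455*(-350 + 366) = 455*16 = 7280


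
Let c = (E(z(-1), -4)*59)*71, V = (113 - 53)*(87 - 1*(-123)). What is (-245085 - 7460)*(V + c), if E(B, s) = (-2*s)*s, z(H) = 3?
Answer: 30671085160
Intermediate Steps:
V = 12600 (V = 60*(87 + 123) = 60*210 = 12600)
E(B, s) = -2*s**2
c = -134048 (c = (-2*(-4)**2*59)*71 = (-2*16*59)*71 = -32*59*71 = -1888*71 = -134048)
(-245085 - 7460)*(V + c) = (-245085 - 7460)*(12600 - 134048) = -252545*(-121448) = 30671085160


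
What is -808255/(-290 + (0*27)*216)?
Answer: 161651/58 ≈ 2787.1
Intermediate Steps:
-808255/(-290 + (0*27)*216) = -808255/(-290 + 0*216) = -808255/(-290 + 0) = -808255/(-290) = -808255*(-1/290) = 161651/58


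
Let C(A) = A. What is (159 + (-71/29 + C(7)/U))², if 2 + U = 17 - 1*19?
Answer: 322453849/13456 ≈ 23964.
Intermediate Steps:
U = -4 (U = -2 + (17 - 1*19) = -2 + (17 - 19) = -2 - 2 = -4)
(159 + (-71/29 + C(7)/U))² = (159 + (-71/29 + 7/(-4)))² = (159 + (-71*1/29 + 7*(-¼)))² = (159 + (-71/29 - 7/4))² = (159 - 487/116)² = (17957/116)² = 322453849/13456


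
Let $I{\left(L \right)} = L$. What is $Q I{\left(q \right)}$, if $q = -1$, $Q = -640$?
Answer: $640$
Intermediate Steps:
$Q I{\left(q \right)} = \left(-640\right) \left(-1\right) = 640$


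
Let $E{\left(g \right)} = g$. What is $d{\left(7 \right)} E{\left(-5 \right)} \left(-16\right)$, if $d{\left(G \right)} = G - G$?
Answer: $0$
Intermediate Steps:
$d{\left(G \right)} = 0$
$d{\left(7 \right)} E{\left(-5 \right)} \left(-16\right) = 0 \left(-5\right) \left(-16\right) = 0 \left(-16\right) = 0$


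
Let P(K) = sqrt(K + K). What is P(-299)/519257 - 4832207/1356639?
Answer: -4832207/1356639 + I*sqrt(598)/519257 ≈ -3.5619 + 4.7094e-5*I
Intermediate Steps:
P(K) = sqrt(2)*sqrt(K) (P(K) = sqrt(2*K) = sqrt(2)*sqrt(K))
P(-299)/519257 - 4832207/1356639 = (sqrt(2)*sqrt(-299))/519257 - 4832207/1356639 = (sqrt(2)*(I*sqrt(299)))*(1/519257) - 4832207*1/1356639 = (I*sqrt(598))*(1/519257) - 4832207/1356639 = I*sqrt(598)/519257 - 4832207/1356639 = -4832207/1356639 + I*sqrt(598)/519257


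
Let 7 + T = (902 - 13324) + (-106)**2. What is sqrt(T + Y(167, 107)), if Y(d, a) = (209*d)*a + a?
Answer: sqrt(3733535) ≈ 1932.2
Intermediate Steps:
Y(d, a) = a + 209*a*d (Y(d, a) = 209*a*d + a = a + 209*a*d)
T = -1193 (T = -7 + ((902 - 13324) + (-106)**2) = -7 + (-12422 + 11236) = -7 - 1186 = -1193)
sqrt(T + Y(167, 107)) = sqrt(-1193 + 107*(1 + 209*167)) = sqrt(-1193 + 107*(1 + 34903)) = sqrt(-1193 + 107*34904) = sqrt(-1193 + 3734728) = sqrt(3733535)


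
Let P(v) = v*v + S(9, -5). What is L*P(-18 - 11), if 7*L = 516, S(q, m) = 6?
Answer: 62436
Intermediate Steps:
L = 516/7 (L = (1/7)*516 = 516/7 ≈ 73.714)
P(v) = 6 + v**2 (P(v) = v*v + 6 = v**2 + 6 = 6 + v**2)
L*P(-18 - 11) = 516*(6 + (-18 - 11)**2)/7 = 516*(6 + (-29)**2)/7 = 516*(6 + 841)/7 = (516/7)*847 = 62436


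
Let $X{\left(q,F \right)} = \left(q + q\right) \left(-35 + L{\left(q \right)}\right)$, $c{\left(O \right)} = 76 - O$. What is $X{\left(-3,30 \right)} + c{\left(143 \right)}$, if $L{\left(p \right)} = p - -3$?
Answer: $143$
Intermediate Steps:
$L{\left(p \right)} = 3 + p$ ($L{\left(p \right)} = p + 3 = 3 + p$)
$X{\left(q,F \right)} = 2 q \left(-32 + q\right)$ ($X{\left(q,F \right)} = \left(q + q\right) \left(-35 + \left(3 + q\right)\right) = 2 q \left(-32 + q\right)$)
$X{\left(-3,30 \right)} + c{\left(143 \right)} = 2 \left(-3\right) \left(-32 - 3\right) + \left(76 - 143\right) = 2 \left(-3\right) \left(-35\right) + \left(76 - 143\right) = 210 - 67 = 143$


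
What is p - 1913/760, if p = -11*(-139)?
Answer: 1160127/760 ≈ 1526.5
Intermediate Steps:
p = 1529
p - 1913/760 = 1529 - 1913/760 = 1160127/760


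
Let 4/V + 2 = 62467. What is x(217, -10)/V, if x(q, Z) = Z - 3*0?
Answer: -312325/2 ≈ -1.5616e+5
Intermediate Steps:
V = 4/62465 (V = 4/(-2 + 62467) = 4/62465 ≈ 6.4036e-5)
x(q, Z) = Z (x(q, Z) = Z + 0 = Z)
x(217, -10)/V = -10/4/62465 = -10*62465/4 = -312325/2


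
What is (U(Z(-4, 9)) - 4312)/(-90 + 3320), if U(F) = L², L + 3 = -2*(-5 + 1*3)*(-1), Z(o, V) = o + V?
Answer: -4263/3230 ≈ -1.3198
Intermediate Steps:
Z(o, V) = V + o
L = -7 (L = -3 - 2*(-5 + 1*3)*(-1) = -3 - 2*(-5 + 3)*(-1) = -3 - 2*(-2)*(-1) = -3 + 4*(-1) = -3 - 4 = -7)
U(F) = 49 (U(F) = (-7)² = 49)
(U(Z(-4, 9)) - 4312)/(-90 + 3320) = (49 - 4312)/(-90 + 3320) = -4263/3230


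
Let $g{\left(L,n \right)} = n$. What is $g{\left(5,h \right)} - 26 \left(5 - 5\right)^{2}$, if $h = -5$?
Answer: $-5$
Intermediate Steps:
$g{\left(5,h \right)} - 26 \left(5 - 5\right)^{2} = -5 - 26 \left(5 - 5\right)^{2} = -5 - 26 \cdot 0^{2} = -5 - 0 = -5 + 0 = -5$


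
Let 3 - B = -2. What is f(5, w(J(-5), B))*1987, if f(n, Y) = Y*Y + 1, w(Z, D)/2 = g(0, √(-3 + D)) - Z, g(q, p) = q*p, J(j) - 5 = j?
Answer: 1987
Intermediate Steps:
B = 5 (B = 3 - 1*(-2) = 3 + 2 = 5)
J(j) = 5 + j
g(q, p) = p*q
w(Z, D) = -2*Z (w(Z, D) = 2*(√(-3 + D)*0 - Z) = 2*(0 - Z) = 2*(-Z) = -2*Z)
f(n, Y) = 1 + Y² (f(n, Y) = Y² + 1 = 1 + Y²)
f(5, w(J(-5), B))*1987 = (1 + (-2*(5 - 5))²)*1987 = (1 + (-2*0)²)*1987 = (1 + 0²)*1987 = (1 + 0)*1987 = 1*1987 = 1987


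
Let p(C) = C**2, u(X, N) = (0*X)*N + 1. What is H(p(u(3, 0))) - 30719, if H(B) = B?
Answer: -30718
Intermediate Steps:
u(X, N) = 1 (u(X, N) = 0*N + 1 = 0 + 1 = 1)
H(p(u(3, 0))) - 30719 = 1**2 - 30719 = 1 - 30719 = -30718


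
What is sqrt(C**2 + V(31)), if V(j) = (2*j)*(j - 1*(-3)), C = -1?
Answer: sqrt(2109) ≈ 45.924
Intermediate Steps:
V(j) = 2*j*(3 + j) (V(j) = (2*j)*(j + 3) = (2*j)*(3 + j) = 2*j*(3 + j))
sqrt(C**2 + V(31)) = sqrt((-1)**2 + 2*31*(3 + 31)) = sqrt(1 + 2*31*34) = sqrt(1 + 2108) = sqrt(2109)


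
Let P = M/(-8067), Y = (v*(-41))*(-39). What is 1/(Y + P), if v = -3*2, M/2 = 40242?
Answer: -2689/25825094 ≈ -0.00010412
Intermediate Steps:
M = 80484 (M = 2*40242 = 80484)
v = -6
Y = -9594 (Y = -6*(-41)*(-39) = 246*(-39) = -9594)
P = -26828/2689 (P = 80484/(-8067) = 80484*(-1/8067) = -26828/2689 ≈ -9.9769)
1/(Y + P) = 1/(-9594 - 26828/2689) = 1/(-25825094/2689) = -2689/25825094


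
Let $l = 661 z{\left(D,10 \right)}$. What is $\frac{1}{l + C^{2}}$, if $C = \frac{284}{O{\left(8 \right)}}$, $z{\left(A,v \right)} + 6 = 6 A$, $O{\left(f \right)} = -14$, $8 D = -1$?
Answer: $- \frac{196}{793847} \approx -0.0002469$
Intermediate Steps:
$D = - \frac{1}{8}$ ($D = \frac{1}{8} \left(-1\right) = - \frac{1}{8} \approx -0.125$)
$z{\left(A,v \right)} = -6 + 6 A$
$C = - \frac{142}{7}$ ($C = \frac{284}{-14} = 284 \left(- \frac{1}{14}\right) = - \frac{142}{7} \approx -20.286$)
$l = - \frac{17847}{4}$ ($l = 661 \left(-6 + 6 \left(- \frac{1}{8}\right)\right) = 661 \left(-6 - \frac{3}{4}\right) = 661 \left(- \frac{27}{4}\right) = - \frac{17847}{4} \approx -4461.8$)
$\frac{1}{l + C^{2}} = \frac{1}{- \frac{17847}{4} + \left(- \frac{142}{7}\right)^{2}} = \frac{1}{- \frac{17847}{4} + \frac{20164}{49}} = \frac{1}{- \frac{793847}{196}} = - \frac{196}{793847}$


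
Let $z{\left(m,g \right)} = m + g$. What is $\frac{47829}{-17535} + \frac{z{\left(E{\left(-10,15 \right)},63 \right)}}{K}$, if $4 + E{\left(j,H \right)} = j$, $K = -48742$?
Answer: $- \frac{777380111}{284896990} \approx -2.7286$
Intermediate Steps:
$E{\left(j,H \right)} = -4 + j$
$z{\left(m,g \right)} = g + m$
$\frac{47829}{-17535} + \frac{z{\left(E{\left(-10,15 \right)},63 \right)}}{K} = \frac{47829}{-17535} + \frac{63 - 14}{-48742} = 47829 \left(- \frac{1}{17535}\right) + \left(63 - 14\right) \left(- \frac{1}{48742}\right) = - \frac{15943}{5845} + 49 \left(- \frac{1}{48742}\right) = - \frac{15943}{5845} - \frac{49}{48742} = - \frac{777380111}{284896990}$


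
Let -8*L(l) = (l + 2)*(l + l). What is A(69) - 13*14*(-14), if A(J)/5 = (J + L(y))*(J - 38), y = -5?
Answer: 50647/4 ≈ 12662.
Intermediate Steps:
L(l) = -l*(2 + l)/4 (L(l) = -(l + 2)*(l + l)/8 = -(2 + l)*2*l/8 = -l*(2 + l)/4)
A(J) = 5*(-38 + J)*(-15/4 + J) (A(J) = 5*((J - ¼*(-5)*(2 - 5))*(J - 38)) = 5*((J - ¼*(-5)*(-3))*(-38 + J)) = 5*((J - 15/4)*(-38 + J)) = 5*((-15/4 + J)*(-38 + J)) = 5*((-38 + J)*(-15/4 + J)) = 5*(-38 + J)*(-15/4 + J))
A(69) - 13*14*(-14) = (1425/2 + 5*69² - 835/4*69) - 13*14*(-14) = (1425/2 + 5*4761 - 57615/4) - 182*(-14) = (1425/2 + 23805 - 57615/4) + 2548 = 40455/4 + 2548 = 50647/4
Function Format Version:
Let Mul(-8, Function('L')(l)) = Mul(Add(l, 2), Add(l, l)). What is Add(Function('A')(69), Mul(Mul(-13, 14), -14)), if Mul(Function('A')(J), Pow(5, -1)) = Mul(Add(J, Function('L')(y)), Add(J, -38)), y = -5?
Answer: Rational(50647, 4) ≈ 12662.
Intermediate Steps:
Function('L')(l) = Mul(Rational(-1, 4), l, Add(2, l)) (Function('L')(l) = Mul(Rational(-1, 8), Mul(Add(l, 2), Add(l, l))) = Mul(Rational(-1, 8), Mul(Add(2, l), Mul(2, l))) = Mul(Rational(-1, 8), Mul(2, l, Add(2, l))) = Mul(Rational(-1, 4), l, Add(2, l)))
Function('A')(J) = Mul(5, Add(-38, J), Add(Rational(-15, 4), J)) (Function('A')(J) = Mul(5, Mul(Add(J, Mul(Rational(-1, 4), -5, Add(2, -5))), Add(J, -38))) = Mul(5, Mul(Add(J, Mul(Rational(-1, 4), -5, -3)), Add(-38, J))) = Mul(5, Mul(Add(J, Rational(-15, 4)), Add(-38, J))) = Mul(5, Mul(Add(Rational(-15, 4), J), Add(-38, J))) = Mul(5, Mul(Add(-38, J), Add(Rational(-15, 4), J))) = Mul(5, Add(-38, J), Add(Rational(-15, 4), J)))
Add(Function('A')(69), Mul(Mul(-13, 14), -14)) = Add(Add(Rational(1425, 2), Mul(5, Pow(69, 2)), Mul(Rational(-835, 4), 69)), Mul(Mul(-13, 14), -14)) = Add(Add(Rational(1425, 2), Mul(5, 4761), Rational(-57615, 4)), Mul(-182, -14)) = Add(Add(Rational(1425, 2), 23805, Rational(-57615, 4)), 2548) = Add(Rational(40455, 4), 2548) = Rational(50647, 4)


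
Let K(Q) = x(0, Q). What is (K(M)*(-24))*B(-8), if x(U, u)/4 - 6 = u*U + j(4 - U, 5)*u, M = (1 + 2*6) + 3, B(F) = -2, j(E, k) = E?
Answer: 13440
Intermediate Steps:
M = 16 (M = (1 + 12) + 3 = 13 + 3 = 16)
x(U, u) = 24 + 4*U*u + 4*u*(4 - U) (x(U, u) = 24 + 4*(u*U + (4 - U)*u) = 24 + 4*(U*u + u*(4 - U)) = 24 + (4*U*u + 4*u*(4 - U)) = 24 + 4*U*u + 4*u*(4 - U))
K(Q) = 24 + 16*Q
(K(M)*(-24))*B(-8) = ((24 + 16*16)*(-24))*(-2) = ((24 + 256)*(-24))*(-2) = (280*(-24))*(-2) = -6720*(-2) = 13440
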